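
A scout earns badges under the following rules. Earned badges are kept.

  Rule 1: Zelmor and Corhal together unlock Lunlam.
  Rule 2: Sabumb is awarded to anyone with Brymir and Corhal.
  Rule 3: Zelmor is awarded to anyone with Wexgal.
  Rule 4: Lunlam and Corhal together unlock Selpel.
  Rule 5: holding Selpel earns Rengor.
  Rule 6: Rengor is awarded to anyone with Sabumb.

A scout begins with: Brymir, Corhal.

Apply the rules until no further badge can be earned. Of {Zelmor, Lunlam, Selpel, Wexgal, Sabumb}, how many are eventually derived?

With Brymir and Corhal, Sabumb is earned (Rule 2).
Zelmor would need Wexgal (Rule 3), but Wexgal is never earned.
Lunlam would need Zelmor and Corhal (Rule 1), but Zelmor is never earned.
Selpel would need Lunlam and Corhal (Rule 4), but Lunlam is never earned.
No rule produces Wexgal, and it is not given.
Sabumb: reached.
Reached: Sabumb — 1 of the 5.

1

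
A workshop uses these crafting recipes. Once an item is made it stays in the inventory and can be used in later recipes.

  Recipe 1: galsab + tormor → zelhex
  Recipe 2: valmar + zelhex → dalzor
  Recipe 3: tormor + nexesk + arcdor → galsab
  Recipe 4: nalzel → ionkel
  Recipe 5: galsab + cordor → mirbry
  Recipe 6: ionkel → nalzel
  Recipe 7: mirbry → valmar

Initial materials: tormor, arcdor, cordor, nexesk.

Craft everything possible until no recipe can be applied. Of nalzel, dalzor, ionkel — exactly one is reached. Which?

dalzor

tormor + nexesk + arcdor → galsab (Recipe 3).
Using Recipe 5, galsab and cordor make mirbry.
galsab + tormor → zelhex (Recipe 1).
Using Recipe 7, mirbry makes valmar.
Using Recipe 2, valmar and zelhex make dalzor.
ionkel would need nalzel (Recipe 4), but nalzel is never obtained. nalzel would need ionkel (Recipe 6), but ionkel is never obtained.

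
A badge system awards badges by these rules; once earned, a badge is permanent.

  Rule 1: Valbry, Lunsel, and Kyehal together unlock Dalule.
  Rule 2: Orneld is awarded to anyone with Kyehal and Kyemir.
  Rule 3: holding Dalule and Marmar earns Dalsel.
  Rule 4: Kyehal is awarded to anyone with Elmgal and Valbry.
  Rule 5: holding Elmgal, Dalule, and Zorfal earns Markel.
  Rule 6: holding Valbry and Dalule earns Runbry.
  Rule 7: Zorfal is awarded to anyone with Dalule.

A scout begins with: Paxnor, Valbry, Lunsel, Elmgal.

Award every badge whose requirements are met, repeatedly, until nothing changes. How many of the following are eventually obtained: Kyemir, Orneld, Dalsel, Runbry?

With Elmgal and Valbry, Kyehal is earned (Rule 4).
With Valbry, Lunsel, and Kyehal, Dalule is earned (Rule 1).
With Valbry and Dalule, Runbry is earned (Rule 6).
No rule produces Kyemir, and it is not given.
Orneld would need Kyehal and Kyemir (Rule 2), but Kyemir is never earned.
Dalsel would need Dalule and Marmar (Rule 3), but Marmar is never earned.
Runbry: reached.
Reached: Runbry — 1 of the 4.

1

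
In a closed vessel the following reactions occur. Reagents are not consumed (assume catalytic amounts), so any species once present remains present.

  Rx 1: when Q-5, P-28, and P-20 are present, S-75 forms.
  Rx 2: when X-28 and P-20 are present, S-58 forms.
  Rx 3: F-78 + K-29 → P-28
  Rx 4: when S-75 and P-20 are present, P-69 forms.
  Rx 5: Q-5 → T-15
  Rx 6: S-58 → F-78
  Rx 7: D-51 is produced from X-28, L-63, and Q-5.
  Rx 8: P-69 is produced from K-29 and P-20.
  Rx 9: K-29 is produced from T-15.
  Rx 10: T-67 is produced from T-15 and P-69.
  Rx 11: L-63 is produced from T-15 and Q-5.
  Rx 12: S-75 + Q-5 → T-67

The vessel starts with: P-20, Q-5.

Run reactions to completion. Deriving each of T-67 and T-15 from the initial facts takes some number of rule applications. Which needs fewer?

T-15: Q-5 present → T-15 forms (Rx 5). [1 rule application]
T-67: Q-5 present → T-15 forms (Rx 5). T-15 present → K-29 forms (Rx 9). K-29 and P-20 present → P-69 forms (Rx 8). T-15 and P-69 present → T-67 forms (Rx 10). [4 rule applications]
T-15 needs fewer.

T-15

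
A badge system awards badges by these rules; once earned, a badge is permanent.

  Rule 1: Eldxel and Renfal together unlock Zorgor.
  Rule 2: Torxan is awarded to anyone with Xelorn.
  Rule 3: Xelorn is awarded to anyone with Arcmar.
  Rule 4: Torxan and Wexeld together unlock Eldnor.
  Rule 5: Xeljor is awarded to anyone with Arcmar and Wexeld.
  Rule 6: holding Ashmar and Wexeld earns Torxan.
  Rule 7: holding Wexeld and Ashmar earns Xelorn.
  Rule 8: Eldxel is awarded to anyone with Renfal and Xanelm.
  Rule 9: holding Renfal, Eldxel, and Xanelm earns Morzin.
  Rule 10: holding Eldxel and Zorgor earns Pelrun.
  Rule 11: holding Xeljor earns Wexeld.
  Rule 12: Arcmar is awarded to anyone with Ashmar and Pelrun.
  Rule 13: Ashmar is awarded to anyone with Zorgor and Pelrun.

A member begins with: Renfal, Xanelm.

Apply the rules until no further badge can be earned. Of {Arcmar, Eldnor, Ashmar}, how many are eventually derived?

2

With Renfal and Xanelm, Eldxel is earned (Rule 8).
With Eldxel and Renfal, Zorgor is earned (Rule 1).
With Eldxel and Zorgor, Pelrun is earned (Rule 10).
With Zorgor and Pelrun, Ashmar is earned (Rule 13).
With Ashmar and Pelrun, Arcmar is earned (Rule 12).
Arcmar: reached.
Eldnor would need Torxan and Wexeld (Rule 4), but Wexeld is never earned.
Ashmar: reached.
Reached: Arcmar and Ashmar — 2 of the 3.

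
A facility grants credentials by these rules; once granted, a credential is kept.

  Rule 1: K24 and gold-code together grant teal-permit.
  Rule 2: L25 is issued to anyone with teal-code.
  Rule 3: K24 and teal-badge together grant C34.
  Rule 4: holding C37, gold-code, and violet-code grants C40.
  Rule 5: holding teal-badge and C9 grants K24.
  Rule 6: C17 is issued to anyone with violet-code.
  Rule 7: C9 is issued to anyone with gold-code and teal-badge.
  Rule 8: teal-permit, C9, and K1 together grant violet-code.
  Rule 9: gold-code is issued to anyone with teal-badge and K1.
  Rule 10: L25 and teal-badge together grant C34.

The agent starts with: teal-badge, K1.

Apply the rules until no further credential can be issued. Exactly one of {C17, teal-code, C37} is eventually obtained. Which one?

Holding teal-badge and K1 grants gold-code (Rule 9).
Holding gold-code and teal-badge grants C9 (Rule 7).
Holding teal-badge and C9 grants K24 (Rule 5).
Holding K24 and gold-code grants teal-permit (Rule 1).
Holding teal-permit, C9, and K1 grants violet-code (Rule 8).
Holding violet-code grants C17 (Rule 6).
No rule produces teal-code, and it is not given. No rule produces C37, and it is not given.

C17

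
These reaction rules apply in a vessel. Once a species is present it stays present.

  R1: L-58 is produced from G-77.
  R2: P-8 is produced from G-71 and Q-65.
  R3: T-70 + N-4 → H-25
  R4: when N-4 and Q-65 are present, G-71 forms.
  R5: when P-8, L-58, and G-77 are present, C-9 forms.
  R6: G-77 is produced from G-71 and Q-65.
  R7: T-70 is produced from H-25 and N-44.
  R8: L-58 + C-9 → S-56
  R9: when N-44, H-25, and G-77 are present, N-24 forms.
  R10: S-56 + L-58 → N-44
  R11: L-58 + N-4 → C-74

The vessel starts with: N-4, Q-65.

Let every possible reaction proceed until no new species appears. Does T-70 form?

No

T-70 would need H-25 and N-44 (R7), but H-25 never forms.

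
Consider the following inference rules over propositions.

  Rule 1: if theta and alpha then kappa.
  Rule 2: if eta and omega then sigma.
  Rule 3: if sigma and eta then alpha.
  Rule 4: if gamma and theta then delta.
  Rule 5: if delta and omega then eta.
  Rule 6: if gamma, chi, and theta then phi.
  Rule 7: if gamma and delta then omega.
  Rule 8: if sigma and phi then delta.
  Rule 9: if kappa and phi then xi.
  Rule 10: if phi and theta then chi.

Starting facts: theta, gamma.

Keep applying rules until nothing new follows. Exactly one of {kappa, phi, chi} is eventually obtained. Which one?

kappa

gamma and theta hold, so delta follows (Rule 4).
From gamma and delta, Rule 7 gives omega.
delta and omega hold, so eta follows (Rule 5).
From eta and omega, Rule 2 gives sigma.
From sigma and eta, Rule 3 gives alpha.
From theta and alpha, Rule 1 gives kappa.
chi would need phi and theta (Rule 10), but phi is never established. phi would need gamma, chi, and theta (Rule 6), but chi is never established.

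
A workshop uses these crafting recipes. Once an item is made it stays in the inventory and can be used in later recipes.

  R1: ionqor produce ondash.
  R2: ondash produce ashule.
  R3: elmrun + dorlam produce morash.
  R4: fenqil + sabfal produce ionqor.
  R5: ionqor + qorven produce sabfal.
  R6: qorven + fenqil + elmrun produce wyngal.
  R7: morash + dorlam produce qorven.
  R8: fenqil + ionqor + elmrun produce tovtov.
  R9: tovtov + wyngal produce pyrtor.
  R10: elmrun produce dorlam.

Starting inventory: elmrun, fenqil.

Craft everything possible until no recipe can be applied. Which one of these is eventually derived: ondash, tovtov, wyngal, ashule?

wyngal

elmrun → dorlam (R10).
elmrun + dorlam → morash (R3).
morash + dorlam → qorven (R7).
qorven + fenqil + elmrun → wyngal (R6).
ashule would need ondash (R2), but ondash is never obtained. tovtov would need fenqil, ionqor, and elmrun (R8), but ionqor is never obtained. ondash would need ionqor (R1), but ionqor is never obtained.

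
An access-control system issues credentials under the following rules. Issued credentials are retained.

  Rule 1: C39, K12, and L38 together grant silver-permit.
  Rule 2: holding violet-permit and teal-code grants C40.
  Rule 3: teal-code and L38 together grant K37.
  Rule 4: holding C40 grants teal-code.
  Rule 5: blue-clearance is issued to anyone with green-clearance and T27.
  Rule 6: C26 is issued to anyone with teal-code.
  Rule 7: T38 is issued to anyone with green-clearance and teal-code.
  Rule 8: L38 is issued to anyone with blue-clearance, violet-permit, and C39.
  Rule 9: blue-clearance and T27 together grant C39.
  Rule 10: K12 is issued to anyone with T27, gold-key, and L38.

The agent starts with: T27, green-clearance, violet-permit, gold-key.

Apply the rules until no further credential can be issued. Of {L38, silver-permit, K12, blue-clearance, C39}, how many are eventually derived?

5

Holding green-clearance and T27 grants blue-clearance (Rule 5).
Holding blue-clearance and T27 grants C39 (Rule 9).
Holding blue-clearance, violet-permit, and C39 grants L38 (Rule 8).
Holding T27, gold-key, and L38 grants K12 (Rule 10).
Holding C39, K12, and L38 grants silver-permit (Rule 1).
L38: reached.
silver-permit: reached.
K12: reached.
blue-clearance: reached.
C39: reached.
All 5 are reached.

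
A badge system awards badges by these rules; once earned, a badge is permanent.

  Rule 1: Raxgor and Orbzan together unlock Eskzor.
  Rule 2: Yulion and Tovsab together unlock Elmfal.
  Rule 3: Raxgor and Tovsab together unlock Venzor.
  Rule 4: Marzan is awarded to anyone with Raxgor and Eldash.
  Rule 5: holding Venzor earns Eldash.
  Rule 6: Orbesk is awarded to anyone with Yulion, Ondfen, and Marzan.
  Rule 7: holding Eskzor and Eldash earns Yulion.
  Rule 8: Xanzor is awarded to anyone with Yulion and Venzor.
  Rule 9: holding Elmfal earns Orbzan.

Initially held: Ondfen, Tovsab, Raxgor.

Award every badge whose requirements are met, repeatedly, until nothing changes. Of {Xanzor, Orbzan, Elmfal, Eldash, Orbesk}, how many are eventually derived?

1

With Raxgor and Tovsab, Venzor is earned (Rule 3).
With Venzor, Eldash is earned (Rule 5).
Xanzor would need Yulion and Venzor (Rule 8), but Yulion is never earned.
Orbzan would need Elmfal (Rule 9), but Elmfal is never earned.
Elmfal would need Yulion and Tovsab (Rule 2), but Yulion is never earned.
Eldash: reached.
Orbesk would need Yulion, Ondfen, and Marzan (Rule 6), but Yulion is never earned.
Reached: Eldash — 1 of the 5.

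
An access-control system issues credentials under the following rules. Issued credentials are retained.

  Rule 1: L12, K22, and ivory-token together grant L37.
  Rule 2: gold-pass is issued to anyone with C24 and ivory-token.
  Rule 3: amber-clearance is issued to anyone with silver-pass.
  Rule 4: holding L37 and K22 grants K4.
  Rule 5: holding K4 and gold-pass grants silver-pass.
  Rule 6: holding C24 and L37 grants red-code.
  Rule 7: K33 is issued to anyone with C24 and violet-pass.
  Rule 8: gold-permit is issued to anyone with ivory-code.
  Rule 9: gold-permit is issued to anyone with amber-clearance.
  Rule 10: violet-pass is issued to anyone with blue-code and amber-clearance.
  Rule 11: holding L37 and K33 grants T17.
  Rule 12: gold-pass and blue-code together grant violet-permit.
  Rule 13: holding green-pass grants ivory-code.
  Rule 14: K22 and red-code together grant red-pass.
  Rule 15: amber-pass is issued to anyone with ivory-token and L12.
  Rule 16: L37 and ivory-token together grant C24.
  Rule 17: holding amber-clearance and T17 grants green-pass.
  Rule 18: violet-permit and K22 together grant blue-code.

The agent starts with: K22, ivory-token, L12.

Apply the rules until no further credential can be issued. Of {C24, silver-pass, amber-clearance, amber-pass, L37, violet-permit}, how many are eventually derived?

Holding L12, K22, and ivory-token grants L37 (Rule 1).
Holding ivory-token and L12 grants amber-pass (Rule 15).
Holding L37 and ivory-token grants C24 (Rule 16).
Holding L37 and K22 grants K4 (Rule 4).
Holding C24 and ivory-token grants gold-pass (Rule 2).
Holding K4 and gold-pass grants silver-pass (Rule 5).
Holding silver-pass grants amber-clearance (Rule 3).
C24: reached.
silver-pass: reached.
amber-clearance: reached.
amber-pass: reached.
L37: reached.
violet-permit would need gold-pass and blue-code (Rule 12), but blue-code is never granted.
Reached: C24, silver-pass, amber-clearance, amber-pass, and L37 — 5 of the 6.

5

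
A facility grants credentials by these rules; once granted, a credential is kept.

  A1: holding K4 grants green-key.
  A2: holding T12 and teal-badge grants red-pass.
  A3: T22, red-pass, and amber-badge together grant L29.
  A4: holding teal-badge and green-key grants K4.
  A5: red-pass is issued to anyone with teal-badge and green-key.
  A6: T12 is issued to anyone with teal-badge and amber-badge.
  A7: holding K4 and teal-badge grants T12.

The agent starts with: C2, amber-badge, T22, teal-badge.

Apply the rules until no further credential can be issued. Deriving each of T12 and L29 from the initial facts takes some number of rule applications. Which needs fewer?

T12

T12: Holding teal-badge and amber-badge grants T12 (A6). [1 rule application]
L29: Holding teal-badge and amber-badge grants T12 (A6). Holding T12 and teal-badge grants red-pass (A2). Holding T22, red-pass, and amber-badge grants L29 (A3). [3 rule applications]
T12 needs fewer.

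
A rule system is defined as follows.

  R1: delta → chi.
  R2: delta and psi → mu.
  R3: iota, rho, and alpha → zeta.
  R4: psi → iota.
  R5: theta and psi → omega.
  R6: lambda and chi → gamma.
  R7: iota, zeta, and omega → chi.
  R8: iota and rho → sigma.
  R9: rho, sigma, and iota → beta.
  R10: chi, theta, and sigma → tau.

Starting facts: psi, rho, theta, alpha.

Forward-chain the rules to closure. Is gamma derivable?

gamma would need lambda and chi (R6), but lambda is never established.

No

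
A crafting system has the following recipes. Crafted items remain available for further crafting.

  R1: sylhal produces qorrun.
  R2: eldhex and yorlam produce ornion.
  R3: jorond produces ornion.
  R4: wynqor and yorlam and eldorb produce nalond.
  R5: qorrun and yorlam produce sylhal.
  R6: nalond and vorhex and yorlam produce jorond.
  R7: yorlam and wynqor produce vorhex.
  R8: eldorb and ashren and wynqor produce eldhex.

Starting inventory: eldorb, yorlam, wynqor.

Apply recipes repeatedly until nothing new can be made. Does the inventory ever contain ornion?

Yes

wynqor and yorlam and eldorb → nalond (R4).
yorlam and wynqor → vorhex (R7).
Using R6, nalond, vorhex, and yorlam make jorond.
Using R3, jorond makes ornion.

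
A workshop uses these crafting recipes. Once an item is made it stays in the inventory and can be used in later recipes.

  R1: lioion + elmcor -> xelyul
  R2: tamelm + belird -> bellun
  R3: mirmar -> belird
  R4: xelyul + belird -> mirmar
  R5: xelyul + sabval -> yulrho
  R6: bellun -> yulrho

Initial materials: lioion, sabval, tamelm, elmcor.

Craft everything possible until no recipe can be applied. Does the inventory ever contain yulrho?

Yes

lioion + elmcor -> xelyul (R1).
xelyul + sabval -> yulrho (R5).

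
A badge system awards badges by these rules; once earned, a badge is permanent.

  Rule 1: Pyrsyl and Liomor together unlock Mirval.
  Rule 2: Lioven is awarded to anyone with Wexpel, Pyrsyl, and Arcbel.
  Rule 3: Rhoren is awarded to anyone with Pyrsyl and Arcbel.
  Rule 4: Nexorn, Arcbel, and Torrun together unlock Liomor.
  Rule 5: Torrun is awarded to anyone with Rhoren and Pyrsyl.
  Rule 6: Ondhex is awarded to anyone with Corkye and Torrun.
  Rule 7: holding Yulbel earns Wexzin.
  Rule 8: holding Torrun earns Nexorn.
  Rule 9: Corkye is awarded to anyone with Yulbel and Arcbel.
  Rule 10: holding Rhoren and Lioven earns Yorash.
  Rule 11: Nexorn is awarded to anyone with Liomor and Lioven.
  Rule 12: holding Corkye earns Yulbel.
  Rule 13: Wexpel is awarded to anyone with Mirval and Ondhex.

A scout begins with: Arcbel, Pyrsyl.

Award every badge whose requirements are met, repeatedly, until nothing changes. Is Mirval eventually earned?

With Pyrsyl and Arcbel, Rhoren is earned (Rule 3).
With Rhoren and Pyrsyl, Torrun is earned (Rule 5).
With Torrun, Nexorn is earned (Rule 8).
With Nexorn, Arcbel, and Torrun, Liomor is earned (Rule 4).
With Pyrsyl and Liomor, Mirval is earned (Rule 1).

Yes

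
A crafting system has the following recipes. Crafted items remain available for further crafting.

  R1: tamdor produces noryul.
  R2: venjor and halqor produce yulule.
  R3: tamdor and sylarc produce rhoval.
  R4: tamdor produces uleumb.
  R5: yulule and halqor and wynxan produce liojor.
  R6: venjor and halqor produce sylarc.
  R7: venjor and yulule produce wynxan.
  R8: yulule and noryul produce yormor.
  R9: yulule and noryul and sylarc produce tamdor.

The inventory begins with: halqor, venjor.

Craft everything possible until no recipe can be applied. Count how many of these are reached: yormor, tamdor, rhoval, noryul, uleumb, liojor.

1

Using R2, venjor and halqor make yulule.
venjor and yulule → wynxan (R7).
yulule and halqor and wynxan → liojor (R5).
yormor would need yulule and noryul (R8), but noryul is never obtained.
tamdor would need yulule, noryul, and sylarc (R9), but noryul is never obtained.
rhoval would need tamdor and sylarc (R3), but tamdor is never obtained.
noryul would need tamdor (R1), but tamdor is never obtained.
uleumb would need tamdor (R4), but tamdor is never obtained.
liojor: reached.
Reached: liojor — 1 of the 6.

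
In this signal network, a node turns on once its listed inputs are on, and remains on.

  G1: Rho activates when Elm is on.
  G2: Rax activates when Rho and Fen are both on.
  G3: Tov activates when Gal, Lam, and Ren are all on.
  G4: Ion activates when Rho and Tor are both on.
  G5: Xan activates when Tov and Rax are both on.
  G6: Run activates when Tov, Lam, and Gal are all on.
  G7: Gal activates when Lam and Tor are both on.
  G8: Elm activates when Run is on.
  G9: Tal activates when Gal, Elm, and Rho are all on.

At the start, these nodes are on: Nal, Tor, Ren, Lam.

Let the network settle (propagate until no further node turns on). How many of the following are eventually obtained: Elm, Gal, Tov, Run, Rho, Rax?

Lam and Tor are on, so Gal activates (G7).
G3: Gal, Lam, and Ren on → Tov on.
Tov, Lam, and Gal are on, so Run activates (G6).
G8: Run on → Elm on.
Elm is on, so Rho activates (G1).
Elm: reached.
Gal: reached.
Tov: reached.
Run: reached.
Rho: reached.
Rax would need Rho and Fen (G2), but Fen never turns on.
Reached: Elm, Gal, Tov, Run, and Rho — 5 of the 6.

5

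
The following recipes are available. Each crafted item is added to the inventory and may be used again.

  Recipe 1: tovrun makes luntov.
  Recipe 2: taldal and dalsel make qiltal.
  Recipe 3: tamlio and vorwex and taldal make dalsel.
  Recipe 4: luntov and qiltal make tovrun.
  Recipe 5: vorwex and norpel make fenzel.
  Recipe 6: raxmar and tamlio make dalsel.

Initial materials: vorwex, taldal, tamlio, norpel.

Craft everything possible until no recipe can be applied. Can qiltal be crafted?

Yes

Using Recipe 3, tamlio, vorwex, and taldal make dalsel.
taldal and dalsel → qiltal (Recipe 2).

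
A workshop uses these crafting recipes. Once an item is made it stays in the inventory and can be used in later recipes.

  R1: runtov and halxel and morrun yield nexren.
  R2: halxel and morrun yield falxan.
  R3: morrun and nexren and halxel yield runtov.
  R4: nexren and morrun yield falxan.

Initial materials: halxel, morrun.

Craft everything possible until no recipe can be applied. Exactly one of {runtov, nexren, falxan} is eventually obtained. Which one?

Using R2, halxel and morrun make falxan.
runtov would need morrun, nexren, and halxel (R3), but nexren is never obtained. nexren would need runtov, halxel, and morrun (R1), but runtov is never obtained.

falxan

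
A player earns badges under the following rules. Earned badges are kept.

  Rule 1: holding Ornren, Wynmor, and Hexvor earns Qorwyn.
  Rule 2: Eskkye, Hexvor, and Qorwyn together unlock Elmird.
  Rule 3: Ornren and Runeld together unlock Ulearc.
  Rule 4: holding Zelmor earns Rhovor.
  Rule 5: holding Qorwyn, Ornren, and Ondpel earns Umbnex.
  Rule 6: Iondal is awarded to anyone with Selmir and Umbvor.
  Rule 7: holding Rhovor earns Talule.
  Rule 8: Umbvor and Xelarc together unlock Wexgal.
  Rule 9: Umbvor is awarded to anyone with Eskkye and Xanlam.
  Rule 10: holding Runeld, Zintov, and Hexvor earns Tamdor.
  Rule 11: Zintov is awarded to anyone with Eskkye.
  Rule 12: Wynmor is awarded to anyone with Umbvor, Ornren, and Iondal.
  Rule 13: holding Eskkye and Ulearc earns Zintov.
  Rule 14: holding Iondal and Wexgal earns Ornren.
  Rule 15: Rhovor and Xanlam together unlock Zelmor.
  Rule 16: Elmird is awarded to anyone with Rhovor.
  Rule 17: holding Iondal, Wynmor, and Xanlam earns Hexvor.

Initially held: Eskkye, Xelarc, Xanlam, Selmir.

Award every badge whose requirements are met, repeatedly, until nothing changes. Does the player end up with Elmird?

With Eskkye and Xanlam, Umbvor is earned (Rule 9).
With Umbvor and Xelarc, Wexgal is earned (Rule 8).
With Selmir and Umbvor, Iondal is earned (Rule 6).
With Iondal and Wexgal, Ornren is earned (Rule 14).
With Umbvor, Ornren, and Iondal, Wynmor is earned (Rule 12).
With Iondal, Wynmor, and Xanlam, Hexvor is earned (Rule 17).
With Ornren, Wynmor, and Hexvor, Qorwyn is earned (Rule 1).
With Eskkye, Hexvor, and Qorwyn, Elmird is earned (Rule 2).

Yes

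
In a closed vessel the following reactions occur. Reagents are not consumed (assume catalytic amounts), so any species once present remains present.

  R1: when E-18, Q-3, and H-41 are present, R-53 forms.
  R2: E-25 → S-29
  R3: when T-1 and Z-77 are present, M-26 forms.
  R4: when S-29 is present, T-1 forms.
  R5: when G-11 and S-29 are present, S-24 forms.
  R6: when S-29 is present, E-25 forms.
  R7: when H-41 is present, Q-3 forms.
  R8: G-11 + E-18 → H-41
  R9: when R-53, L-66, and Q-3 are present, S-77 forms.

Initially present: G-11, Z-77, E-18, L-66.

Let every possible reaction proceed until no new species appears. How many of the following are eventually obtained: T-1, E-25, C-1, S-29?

T-1 would need S-29 (R4), but S-29 never forms.
E-25 would need S-29 (R6), but S-29 never forms.
No rule produces C-1, and it is not given.
S-29 would need E-25 (R2), but E-25 never forms.
None of the 4 are reached.

0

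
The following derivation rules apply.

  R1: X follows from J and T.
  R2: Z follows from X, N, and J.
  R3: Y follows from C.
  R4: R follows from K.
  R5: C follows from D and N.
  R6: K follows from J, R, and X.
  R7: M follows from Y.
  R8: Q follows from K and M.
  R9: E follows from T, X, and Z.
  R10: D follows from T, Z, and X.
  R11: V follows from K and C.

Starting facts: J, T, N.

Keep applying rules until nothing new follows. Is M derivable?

Yes

J and T hold, so X follows (R1).
X, N, and J hold, so Z follows (R2).
From T, Z, and X, R10 gives D.
From D and N, R5 gives C.
From C, R3 gives Y.
From Y, R7 gives M.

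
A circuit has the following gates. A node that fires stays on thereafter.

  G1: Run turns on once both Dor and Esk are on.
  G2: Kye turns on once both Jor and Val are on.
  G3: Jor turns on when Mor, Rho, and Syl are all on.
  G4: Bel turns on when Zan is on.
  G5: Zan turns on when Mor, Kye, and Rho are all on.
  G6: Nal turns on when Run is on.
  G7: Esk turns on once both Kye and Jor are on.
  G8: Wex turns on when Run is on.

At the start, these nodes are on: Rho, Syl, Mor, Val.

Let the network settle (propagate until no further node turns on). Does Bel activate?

G3: Mor, Rho, and Syl on → Jor on.
G2: Jor and Val on → Kye on.
Mor, Kye, and Rho are on, so Zan turns on (G5).
Zan is on, so Bel turns on (G4).

Yes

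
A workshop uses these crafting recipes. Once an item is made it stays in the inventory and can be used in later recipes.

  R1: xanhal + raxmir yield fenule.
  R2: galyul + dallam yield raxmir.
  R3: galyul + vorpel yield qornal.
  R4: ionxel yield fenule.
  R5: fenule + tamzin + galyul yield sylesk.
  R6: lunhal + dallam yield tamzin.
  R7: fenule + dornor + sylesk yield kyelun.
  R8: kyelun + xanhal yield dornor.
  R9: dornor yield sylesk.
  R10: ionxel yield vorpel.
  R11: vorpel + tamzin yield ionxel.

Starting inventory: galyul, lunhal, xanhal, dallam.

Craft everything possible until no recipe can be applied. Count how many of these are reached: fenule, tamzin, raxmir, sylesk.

lunhal + dallam → tamzin (R6).
galyul + dallam → raxmir (R2).
xanhal + raxmir → fenule (R1).
Using R5, fenule, tamzin, and galyul make sylesk.
fenule: reached.
tamzin: reached.
raxmir: reached.
sylesk: reached.
All 4 are reached.

4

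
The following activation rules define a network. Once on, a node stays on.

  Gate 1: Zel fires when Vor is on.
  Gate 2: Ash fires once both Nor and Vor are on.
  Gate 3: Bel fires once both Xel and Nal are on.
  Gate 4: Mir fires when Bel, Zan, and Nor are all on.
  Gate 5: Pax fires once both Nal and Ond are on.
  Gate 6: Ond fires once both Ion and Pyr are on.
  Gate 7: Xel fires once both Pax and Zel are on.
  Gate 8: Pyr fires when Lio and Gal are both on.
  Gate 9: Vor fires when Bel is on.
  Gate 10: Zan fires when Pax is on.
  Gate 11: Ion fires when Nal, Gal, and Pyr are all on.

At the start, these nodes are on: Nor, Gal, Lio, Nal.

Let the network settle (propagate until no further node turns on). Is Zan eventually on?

Yes

Lio and Gal are on, so Pyr fires (Gate 8).
Nal, Gal, and Pyr are on, so Ion fires (Gate 11).
Gate 6: Ion and Pyr on → Ond on.
Nal and Ond are on, so Pax fires (Gate 5).
Gate 10: Pax on → Zan on.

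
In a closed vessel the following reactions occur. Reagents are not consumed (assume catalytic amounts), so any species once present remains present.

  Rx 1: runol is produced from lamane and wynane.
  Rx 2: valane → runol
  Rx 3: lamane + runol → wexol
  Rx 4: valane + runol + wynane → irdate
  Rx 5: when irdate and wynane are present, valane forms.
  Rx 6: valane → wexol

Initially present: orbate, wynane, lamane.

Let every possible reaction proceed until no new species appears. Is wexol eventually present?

lamane and wynane present → runol forms (Rx 1).
lamane and runol present → wexol forms (Rx 3).

Yes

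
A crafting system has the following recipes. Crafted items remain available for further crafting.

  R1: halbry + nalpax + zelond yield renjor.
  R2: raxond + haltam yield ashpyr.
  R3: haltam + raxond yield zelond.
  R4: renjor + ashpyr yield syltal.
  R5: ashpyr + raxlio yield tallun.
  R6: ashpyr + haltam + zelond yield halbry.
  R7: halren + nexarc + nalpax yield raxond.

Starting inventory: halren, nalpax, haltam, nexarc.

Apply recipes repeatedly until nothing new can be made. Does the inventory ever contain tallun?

No

tallun would need ashpyr and raxlio (R5), but raxlio is never obtained.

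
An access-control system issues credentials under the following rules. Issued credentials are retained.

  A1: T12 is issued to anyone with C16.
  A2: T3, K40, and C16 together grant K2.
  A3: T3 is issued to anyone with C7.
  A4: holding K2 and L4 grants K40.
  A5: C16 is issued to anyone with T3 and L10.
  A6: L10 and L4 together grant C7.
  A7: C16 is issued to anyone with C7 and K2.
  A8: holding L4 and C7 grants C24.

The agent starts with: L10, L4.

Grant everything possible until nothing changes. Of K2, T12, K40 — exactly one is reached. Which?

T12

Holding L10 and L4 grants C7 (A6).
Holding C7 grants T3 (A3).
Holding T3 and L10 grants C16 (A5).
Holding C16 grants T12 (A1).
K40 would need K2 and L4 (A4), but K2 is never granted. K2 would need T3, K40, and C16 (A2), but K40 is never granted.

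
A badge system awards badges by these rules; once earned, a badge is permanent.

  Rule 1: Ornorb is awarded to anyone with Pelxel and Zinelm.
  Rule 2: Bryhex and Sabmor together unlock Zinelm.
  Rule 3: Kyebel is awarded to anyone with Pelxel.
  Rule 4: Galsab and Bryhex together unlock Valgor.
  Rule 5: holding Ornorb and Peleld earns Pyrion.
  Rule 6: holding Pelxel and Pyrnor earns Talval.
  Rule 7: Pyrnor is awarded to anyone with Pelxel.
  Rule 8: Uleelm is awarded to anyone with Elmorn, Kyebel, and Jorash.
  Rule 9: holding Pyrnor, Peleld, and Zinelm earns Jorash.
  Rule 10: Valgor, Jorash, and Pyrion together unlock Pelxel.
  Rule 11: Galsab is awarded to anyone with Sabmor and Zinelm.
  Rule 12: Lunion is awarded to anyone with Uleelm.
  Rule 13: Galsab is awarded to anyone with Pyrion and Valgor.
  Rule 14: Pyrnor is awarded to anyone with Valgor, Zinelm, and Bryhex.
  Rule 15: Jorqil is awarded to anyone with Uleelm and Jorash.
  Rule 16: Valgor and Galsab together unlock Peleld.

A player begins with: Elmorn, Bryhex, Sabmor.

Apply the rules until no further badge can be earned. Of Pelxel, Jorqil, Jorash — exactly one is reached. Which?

Jorash

With Bryhex and Sabmor, Zinelm is earned (Rule 2).
With Sabmor and Zinelm, Galsab is earned (Rule 11).
With Galsab and Bryhex, Valgor is earned (Rule 4).
With Valgor, Zinelm, and Bryhex, Pyrnor is earned (Rule 14).
With Valgor and Galsab, Peleld is earned (Rule 16).
With Pyrnor, Peleld, and Zinelm, Jorash is earned (Rule 9).
Pelxel would need Valgor, Jorash, and Pyrion (Rule 10), but Pyrion is never earned. Jorqil would need Uleelm and Jorash (Rule 15), but Uleelm is never earned.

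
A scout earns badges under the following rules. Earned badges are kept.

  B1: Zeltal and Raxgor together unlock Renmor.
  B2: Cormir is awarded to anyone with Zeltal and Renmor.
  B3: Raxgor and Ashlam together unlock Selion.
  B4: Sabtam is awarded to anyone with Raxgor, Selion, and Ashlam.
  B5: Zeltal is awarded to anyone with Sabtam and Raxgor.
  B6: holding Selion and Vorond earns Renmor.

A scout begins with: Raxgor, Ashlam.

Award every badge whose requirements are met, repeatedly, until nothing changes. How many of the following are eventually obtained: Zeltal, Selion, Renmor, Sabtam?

With Raxgor and Ashlam, Selion is earned (B3).
With Raxgor, Selion, and Ashlam, Sabtam is earned (B4).
With Sabtam and Raxgor, Zeltal is earned (B5).
With Zeltal and Raxgor, Renmor is earned (B1).
Zeltal: reached.
Selion: reached.
Renmor: reached.
Sabtam: reached.
All 4 are reached.

4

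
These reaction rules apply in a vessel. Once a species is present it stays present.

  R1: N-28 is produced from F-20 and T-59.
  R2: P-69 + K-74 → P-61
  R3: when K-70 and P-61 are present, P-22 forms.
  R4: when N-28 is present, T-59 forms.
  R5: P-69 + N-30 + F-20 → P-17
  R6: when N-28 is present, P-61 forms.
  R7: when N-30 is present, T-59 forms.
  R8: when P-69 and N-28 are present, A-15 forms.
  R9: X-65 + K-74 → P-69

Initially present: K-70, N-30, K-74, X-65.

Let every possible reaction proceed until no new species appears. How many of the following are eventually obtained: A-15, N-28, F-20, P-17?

0

A-15 would need P-69 and N-28 (R8), but N-28 never forms.
N-28 would need F-20 and T-59 (R1), but F-20 never forms.
No rule produces F-20, and it is not given.
P-17 would need P-69, N-30, and F-20 (R5), but F-20 never forms.
None of the 4 are reached.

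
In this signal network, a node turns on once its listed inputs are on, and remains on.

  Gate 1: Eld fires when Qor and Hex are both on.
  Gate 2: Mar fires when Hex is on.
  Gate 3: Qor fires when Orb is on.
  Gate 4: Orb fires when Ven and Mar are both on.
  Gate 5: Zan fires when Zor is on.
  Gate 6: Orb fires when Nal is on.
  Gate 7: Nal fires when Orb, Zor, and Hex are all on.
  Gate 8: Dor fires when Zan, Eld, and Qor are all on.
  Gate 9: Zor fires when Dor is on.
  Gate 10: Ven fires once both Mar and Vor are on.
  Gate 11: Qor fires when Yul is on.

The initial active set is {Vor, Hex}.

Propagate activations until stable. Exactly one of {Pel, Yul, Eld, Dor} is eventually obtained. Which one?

Eld

Hex is on, so Mar fires (Gate 2).
Gate 10: Mar and Vor on → Ven on.
Gate 4: Ven and Mar on → Orb on.
Orb is on, so Qor fires (Gate 3).
Gate 1: Qor and Hex on → Eld on.
Dor would need Zan, Eld, and Qor (Gate 8), but Zan never turns on. No rule produces Yul, and it is not given. No rule produces Pel, and it is not given.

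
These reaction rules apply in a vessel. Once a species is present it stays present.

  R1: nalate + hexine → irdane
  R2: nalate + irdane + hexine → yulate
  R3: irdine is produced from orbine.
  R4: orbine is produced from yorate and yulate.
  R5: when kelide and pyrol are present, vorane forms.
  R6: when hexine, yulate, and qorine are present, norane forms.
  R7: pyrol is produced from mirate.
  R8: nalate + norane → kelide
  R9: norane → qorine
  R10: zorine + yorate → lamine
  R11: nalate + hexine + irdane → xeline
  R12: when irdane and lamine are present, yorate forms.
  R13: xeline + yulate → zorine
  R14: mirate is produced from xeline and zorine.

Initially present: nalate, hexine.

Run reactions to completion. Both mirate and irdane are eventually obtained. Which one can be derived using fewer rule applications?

irdane: nalate and hexine present → irdane forms (R1). [1 rule application]
mirate: nalate and hexine present → irdane forms (R1). nalate, irdane, and hexine present → yulate forms (R2). nalate, hexine, and irdane present → xeline forms (R11). xeline and yulate present → zorine forms (R13). xeline and zorine present → mirate forms (R14). [5 rule applications]
irdane needs fewer.

irdane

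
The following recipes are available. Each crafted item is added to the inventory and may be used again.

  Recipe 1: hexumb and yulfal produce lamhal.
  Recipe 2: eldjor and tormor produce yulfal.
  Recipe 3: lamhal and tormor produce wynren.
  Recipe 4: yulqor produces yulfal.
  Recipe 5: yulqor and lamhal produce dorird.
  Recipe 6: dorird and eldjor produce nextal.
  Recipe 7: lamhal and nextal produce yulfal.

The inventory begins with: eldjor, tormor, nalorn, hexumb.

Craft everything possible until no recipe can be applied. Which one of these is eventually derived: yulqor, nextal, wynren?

wynren

Using Recipe 2, eldjor and tormor make yulfal.
Using Recipe 1, hexumb and yulfal make lamhal.
Using Recipe 3, lamhal and tormor make wynren.
No rule produces yulqor, and it is not given. nextal would need dorird and eldjor (Recipe 6), but dorird is never obtained.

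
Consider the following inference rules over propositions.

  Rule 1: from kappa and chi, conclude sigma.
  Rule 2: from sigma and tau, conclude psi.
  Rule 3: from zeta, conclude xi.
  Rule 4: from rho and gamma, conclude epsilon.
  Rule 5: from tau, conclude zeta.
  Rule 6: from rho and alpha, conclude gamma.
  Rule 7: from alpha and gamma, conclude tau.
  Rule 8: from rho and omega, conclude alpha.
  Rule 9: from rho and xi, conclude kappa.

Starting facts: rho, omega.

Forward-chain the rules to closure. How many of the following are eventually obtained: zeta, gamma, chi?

From rho and omega, Rule 8 gives alpha.
rho and alpha hold, so gamma follows (Rule 6).
alpha and gamma hold, so tau follows (Rule 7).
tau holds, so zeta follows (Rule 5).
zeta: reached.
gamma: reached.
No rule produces chi, and it is not given.
Reached: zeta and gamma — 2 of the 3.

2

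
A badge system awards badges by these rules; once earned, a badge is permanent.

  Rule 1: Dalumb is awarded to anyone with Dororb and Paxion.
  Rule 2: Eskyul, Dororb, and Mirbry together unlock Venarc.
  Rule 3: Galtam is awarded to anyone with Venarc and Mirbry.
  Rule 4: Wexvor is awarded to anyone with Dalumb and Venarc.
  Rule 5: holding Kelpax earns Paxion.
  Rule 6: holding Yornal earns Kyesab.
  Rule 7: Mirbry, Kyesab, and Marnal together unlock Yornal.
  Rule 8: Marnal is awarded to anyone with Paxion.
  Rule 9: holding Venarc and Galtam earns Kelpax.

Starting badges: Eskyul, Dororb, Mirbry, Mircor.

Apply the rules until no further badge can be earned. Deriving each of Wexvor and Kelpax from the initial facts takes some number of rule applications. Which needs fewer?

Kelpax

Kelpax: With Eskyul, Dororb, and Mirbry, Venarc is earned (Rule 2). With Venarc and Mirbry, Galtam is earned (Rule 3). With Venarc and Galtam, Kelpax is earned (Rule 9). [3 rule applications]
Wexvor: With Eskyul, Dororb, and Mirbry, Venarc is earned (Rule 2). With Venarc and Mirbry, Galtam is earned (Rule 3). With Venarc and Galtam, Kelpax is earned (Rule 9). With Kelpax, Paxion is earned (Rule 5). With Dororb and Paxion, Dalumb is earned (Rule 1). With Dalumb and Venarc, Wexvor is earned (Rule 4). [6 rule applications]
Kelpax needs fewer.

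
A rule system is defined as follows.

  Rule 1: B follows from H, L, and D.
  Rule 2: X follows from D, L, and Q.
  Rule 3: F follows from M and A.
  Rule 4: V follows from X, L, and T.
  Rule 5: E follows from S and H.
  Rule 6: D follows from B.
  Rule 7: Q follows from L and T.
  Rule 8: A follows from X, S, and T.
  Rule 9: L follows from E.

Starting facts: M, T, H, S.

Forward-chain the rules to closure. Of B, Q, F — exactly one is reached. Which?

Q

S and H hold, so E follows (Rule 5).
From E, Rule 9 gives L.
L and T hold, so Q follows (Rule 7).
B would need H, L, and D (Rule 1), but D is never established. F would need M and A (Rule 3), but A is never established.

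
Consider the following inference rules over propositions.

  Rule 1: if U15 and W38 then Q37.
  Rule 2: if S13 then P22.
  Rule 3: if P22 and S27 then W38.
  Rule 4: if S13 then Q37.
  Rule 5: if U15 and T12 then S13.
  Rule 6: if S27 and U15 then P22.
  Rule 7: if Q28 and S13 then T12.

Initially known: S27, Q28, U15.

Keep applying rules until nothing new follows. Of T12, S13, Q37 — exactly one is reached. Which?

Q37

From S27 and U15, Rule 6 gives P22.
From P22 and S27, Rule 3 gives W38.
From U15 and W38, Rule 1 gives Q37.
S13 would need U15 and T12 (Rule 5), but T12 is never established. T12 would need Q28 and S13 (Rule 7), but S13 is never established.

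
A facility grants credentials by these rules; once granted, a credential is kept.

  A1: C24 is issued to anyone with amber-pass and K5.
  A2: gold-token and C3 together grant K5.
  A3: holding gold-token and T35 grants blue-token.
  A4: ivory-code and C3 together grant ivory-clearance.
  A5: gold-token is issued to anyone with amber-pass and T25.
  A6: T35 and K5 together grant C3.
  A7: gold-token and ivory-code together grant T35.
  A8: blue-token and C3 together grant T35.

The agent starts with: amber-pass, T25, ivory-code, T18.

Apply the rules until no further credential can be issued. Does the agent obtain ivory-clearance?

ivory-clearance would need ivory-code and C3 (A4), but C3 is never granted.

No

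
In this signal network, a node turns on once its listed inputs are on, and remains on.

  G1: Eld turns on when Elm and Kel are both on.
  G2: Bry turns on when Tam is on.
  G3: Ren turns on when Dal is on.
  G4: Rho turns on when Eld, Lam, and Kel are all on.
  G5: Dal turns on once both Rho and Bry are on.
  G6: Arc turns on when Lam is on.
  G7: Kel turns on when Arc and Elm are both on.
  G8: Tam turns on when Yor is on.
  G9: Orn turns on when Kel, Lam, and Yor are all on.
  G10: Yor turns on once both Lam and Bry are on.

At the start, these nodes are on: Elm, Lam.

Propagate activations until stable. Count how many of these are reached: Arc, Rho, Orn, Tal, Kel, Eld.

Lam is on, so Arc turns on (G6).
Arc and Elm are on, so Kel turns on (G7).
Elm and Kel are on, so Eld turns on (G1).
G4: Eld, Lam, and Kel on → Rho on.
Arc: reached.
Rho: reached.
Orn would need Kel, Lam, and Yor (G9), but Yor never turns on.
No rule produces Tal, and it is not given.
Kel: reached.
Eld: reached.
Reached: Arc, Rho, Kel, and Eld — 4 of the 6.

4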